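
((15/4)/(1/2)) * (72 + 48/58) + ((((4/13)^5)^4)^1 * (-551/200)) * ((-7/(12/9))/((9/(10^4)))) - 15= 878314402393412072334549815/1653431848414629551175687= 531.21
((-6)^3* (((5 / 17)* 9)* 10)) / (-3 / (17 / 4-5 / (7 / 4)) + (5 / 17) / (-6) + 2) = 7581600 / 269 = 28184.39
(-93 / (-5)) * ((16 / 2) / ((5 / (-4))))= -2976 / 25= -119.04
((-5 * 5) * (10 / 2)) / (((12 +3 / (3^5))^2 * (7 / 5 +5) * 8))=-0.02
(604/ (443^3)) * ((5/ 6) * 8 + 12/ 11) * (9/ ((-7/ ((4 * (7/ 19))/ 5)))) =-1855488/ 90850530815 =-0.00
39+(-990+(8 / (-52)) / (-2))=-12362 / 13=-950.92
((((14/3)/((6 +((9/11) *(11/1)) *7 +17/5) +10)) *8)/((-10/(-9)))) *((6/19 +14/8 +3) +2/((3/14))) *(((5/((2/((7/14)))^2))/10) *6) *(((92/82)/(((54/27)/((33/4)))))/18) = 5814193/20540672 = 0.28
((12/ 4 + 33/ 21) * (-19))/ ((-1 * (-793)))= -608/ 5551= -0.11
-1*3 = -3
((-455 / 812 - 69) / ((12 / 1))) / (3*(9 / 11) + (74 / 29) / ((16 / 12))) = -88759 / 66888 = -1.33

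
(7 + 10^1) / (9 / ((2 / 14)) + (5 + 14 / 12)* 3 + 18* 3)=34 / 271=0.13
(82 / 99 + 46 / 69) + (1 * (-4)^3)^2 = 405652 / 99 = 4097.49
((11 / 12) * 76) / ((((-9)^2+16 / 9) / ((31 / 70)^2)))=602547 / 3650500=0.17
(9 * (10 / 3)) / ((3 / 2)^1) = 20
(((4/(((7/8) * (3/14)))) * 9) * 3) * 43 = 24768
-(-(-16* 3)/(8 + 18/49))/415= -1176/85075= -0.01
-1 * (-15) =15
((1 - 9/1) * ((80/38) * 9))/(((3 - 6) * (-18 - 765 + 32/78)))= -37440/579899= -0.06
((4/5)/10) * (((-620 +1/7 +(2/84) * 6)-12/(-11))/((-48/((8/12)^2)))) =7939/17325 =0.46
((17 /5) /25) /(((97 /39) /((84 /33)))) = 18564 /133375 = 0.14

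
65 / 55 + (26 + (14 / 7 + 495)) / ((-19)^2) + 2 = 18388 / 3971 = 4.63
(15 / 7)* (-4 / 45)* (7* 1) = -4 / 3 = -1.33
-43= -43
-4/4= -1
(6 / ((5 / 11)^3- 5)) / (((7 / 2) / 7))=-7986 / 3265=-2.45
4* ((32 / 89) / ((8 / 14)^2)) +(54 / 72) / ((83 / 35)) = 139489 / 29548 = 4.72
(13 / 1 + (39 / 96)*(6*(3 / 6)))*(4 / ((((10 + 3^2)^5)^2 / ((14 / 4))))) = 3185 / 98097060124816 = 0.00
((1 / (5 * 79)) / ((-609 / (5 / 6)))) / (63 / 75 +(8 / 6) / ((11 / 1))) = -275 / 76304046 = -0.00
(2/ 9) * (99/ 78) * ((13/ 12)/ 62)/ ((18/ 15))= 55/ 13392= 0.00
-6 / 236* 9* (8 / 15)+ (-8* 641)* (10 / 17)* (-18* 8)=2178373788 / 5015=434371.64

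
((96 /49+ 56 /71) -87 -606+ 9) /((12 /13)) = -738.02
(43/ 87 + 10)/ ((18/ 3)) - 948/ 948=391/ 522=0.75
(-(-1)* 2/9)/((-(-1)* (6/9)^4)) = 9/8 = 1.12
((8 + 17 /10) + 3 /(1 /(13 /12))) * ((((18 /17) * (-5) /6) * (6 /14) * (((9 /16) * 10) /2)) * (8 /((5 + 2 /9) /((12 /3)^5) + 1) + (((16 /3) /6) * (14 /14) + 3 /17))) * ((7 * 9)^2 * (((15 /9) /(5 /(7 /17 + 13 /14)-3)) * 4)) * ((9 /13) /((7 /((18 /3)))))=-173332351457859825 /64869233624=-2672027.12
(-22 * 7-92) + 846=600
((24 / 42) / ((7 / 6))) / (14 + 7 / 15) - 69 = -733317 / 10633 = -68.97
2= 2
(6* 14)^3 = 592704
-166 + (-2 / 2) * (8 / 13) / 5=-10798 / 65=-166.12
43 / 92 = 0.47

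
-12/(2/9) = -54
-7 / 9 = -0.78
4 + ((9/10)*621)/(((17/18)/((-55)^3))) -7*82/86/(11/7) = -791691213564/8041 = -98456810.54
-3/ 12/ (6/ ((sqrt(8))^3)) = -2 * sqrt(2)/ 3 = -0.94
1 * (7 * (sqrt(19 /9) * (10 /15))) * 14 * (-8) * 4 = -6272 * sqrt(19) /9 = -3037.67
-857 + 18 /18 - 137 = -993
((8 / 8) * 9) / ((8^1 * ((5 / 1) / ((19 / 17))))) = 171 / 680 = 0.25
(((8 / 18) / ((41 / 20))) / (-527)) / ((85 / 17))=-16 / 194463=-0.00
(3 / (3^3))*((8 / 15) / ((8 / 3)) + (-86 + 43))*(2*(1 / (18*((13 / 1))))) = -214 / 5265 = -0.04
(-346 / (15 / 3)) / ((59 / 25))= -1730 / 59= -29.32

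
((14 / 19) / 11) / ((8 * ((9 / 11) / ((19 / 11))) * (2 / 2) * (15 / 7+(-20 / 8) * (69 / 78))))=-637 / 2475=-0.26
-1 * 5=-5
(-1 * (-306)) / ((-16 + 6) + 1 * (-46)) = -153 / 28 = -5.46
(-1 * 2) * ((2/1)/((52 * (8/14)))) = -7/52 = -0.13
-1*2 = -2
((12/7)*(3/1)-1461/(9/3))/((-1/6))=20238/7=2891.14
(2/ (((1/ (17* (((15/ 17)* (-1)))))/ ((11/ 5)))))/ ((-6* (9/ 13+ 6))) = 143/ 87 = 1.64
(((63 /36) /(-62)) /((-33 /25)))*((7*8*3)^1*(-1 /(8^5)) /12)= -1225 /134086656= -0.00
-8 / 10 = -0.80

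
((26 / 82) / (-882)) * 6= -0.00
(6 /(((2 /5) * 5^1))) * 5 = 15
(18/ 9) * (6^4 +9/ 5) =2595.60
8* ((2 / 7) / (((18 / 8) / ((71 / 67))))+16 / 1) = 544832 / 4221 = 129.08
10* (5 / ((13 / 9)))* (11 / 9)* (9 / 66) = 75 / 13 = 5.77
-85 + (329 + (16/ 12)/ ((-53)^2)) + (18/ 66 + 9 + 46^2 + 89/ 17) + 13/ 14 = 52406621783/ 22061886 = 2375.44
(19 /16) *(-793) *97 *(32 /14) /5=-41757.11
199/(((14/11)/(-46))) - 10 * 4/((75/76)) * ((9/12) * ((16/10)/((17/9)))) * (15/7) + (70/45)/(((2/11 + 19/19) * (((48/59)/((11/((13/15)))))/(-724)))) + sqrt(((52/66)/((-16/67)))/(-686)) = -22114.59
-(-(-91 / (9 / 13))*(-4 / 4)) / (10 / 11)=144.59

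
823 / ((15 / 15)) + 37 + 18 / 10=4309 / 5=861.80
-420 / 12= -35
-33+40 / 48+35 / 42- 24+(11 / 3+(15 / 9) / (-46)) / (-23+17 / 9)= -1455349 / 26220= -55.51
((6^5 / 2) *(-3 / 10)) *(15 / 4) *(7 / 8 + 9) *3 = -518319 / 4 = -129579.75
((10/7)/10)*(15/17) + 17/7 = 304/119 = 2.55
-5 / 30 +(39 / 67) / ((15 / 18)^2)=0.67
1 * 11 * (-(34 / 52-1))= 99 / 26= 3.81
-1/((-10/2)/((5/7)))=1/7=0.14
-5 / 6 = -0.83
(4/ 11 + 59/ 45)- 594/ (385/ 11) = -53003/ 3465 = -15.30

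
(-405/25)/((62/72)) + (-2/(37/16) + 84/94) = -5063174/269545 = -18.78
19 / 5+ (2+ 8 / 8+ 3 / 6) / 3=149 / 30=4.97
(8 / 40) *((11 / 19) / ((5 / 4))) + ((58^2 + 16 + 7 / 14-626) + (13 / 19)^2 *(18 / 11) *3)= 547380667 / 198550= 2756.89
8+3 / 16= 131 / 16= 8.19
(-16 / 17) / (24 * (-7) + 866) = -8 / 5933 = -0.00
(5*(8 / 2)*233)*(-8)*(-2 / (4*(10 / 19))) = 35416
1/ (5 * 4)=1/ 20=0.05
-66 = -66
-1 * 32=-32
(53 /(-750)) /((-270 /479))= 25387 /202500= 0.13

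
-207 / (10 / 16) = -331.20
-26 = -26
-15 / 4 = -3.75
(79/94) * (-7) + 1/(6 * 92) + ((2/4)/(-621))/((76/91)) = -6523907/1109106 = -5.88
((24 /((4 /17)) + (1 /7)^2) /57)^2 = 24990001 /7800849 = 3.20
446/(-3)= -148.67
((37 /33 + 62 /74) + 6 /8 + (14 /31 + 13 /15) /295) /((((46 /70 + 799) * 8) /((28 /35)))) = 4241898073 /12500610698400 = 0.00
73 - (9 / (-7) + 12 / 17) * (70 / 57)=23809 / 323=73.71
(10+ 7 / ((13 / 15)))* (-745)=-175075 / 13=-13467.31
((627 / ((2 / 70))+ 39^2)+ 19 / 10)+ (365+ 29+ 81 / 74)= 4414654 / 185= 23862.99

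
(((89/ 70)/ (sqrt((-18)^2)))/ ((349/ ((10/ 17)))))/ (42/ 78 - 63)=-1157/ 607017096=-0.00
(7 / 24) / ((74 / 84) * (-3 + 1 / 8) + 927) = 98 / 310621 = 0.00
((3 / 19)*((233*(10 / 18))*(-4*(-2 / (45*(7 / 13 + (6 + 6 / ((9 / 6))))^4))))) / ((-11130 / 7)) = -26618852 / 143670221853435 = -0.00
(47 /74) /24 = 47 /1776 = 0.03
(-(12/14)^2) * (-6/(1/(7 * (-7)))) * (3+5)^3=-110592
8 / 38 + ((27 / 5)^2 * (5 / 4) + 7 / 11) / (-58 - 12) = -93421 / 292600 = -0.32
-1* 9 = -9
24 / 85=0.28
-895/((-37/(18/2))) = 8055/37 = 217.70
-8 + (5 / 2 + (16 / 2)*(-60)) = -971 / 2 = -485.50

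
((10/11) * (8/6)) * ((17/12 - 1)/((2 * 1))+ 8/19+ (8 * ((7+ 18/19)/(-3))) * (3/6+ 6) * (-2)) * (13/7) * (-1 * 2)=-1818830/1463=-1243.22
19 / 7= 2.71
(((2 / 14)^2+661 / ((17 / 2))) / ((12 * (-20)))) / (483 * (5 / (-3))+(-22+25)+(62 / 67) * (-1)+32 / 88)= 9550783 / 23650056192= 0.00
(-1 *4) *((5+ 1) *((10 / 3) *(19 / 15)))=-304 / 3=-101.33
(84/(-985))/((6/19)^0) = -84/985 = -0.09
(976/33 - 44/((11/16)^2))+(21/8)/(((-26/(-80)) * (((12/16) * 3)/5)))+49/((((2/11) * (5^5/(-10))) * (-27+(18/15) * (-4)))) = -129428423/2842125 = -45.54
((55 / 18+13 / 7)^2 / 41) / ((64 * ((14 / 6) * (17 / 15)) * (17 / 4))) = 1915805 / 2340983232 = 0.00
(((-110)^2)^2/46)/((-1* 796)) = -18301250/4577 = -3998.53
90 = 90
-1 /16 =-0.06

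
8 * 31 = 248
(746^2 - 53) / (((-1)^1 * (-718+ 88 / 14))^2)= 27266687 / 24820324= 1.10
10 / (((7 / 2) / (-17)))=-340 / 7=-48.57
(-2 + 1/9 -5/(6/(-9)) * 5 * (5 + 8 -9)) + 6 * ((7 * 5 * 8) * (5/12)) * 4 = 26533/9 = 2948.11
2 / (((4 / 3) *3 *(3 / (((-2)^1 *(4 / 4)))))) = -1 / 3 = -0.33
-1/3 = -0.33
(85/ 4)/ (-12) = -85/ 48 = -1.77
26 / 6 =13 / 3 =4.33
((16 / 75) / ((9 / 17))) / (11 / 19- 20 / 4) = -1292 / 14175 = -0.09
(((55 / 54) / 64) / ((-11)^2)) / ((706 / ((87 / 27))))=145 / 241553664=0.00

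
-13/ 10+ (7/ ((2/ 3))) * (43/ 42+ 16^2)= 53949/ 20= 2697.45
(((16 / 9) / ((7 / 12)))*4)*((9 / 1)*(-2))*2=-3072 / 7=-438.86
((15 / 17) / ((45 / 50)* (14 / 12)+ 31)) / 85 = 60 / 185249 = 0.00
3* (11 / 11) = 3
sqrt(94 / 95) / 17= sqrt(8930) / 1615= 0.06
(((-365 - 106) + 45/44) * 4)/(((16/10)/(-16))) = 206790/11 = 18799.09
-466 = -466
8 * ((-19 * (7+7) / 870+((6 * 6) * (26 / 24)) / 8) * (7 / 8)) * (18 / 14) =47703 / 1160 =41.12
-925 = -925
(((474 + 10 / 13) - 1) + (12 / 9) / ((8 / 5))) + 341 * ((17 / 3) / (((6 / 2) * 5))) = 706007 / 1170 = 603.42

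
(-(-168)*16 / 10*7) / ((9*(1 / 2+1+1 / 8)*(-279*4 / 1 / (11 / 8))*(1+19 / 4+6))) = -34496 / 2557035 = -0.01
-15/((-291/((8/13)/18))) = 20/11349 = 0.00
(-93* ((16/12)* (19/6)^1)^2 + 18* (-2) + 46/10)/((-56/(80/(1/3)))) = 456118/63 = 7239.97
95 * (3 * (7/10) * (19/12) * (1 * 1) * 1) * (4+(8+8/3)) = 27797/6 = 4632.83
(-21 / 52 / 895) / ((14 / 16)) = -6 / 11635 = -0.00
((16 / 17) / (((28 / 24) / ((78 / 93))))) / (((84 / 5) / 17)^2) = 22100 / 31899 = 0.69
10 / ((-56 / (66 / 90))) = -0.13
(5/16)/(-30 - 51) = -5/1296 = -0.00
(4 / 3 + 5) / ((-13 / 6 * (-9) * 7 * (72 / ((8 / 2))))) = 19 / 7371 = 0.00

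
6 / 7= 0.86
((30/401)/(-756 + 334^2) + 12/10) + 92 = 414095059/4443080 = 93.20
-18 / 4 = -4.50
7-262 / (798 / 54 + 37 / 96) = -44887 / 4367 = -10.28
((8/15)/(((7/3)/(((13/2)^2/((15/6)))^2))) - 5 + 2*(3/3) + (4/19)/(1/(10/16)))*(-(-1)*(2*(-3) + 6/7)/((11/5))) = -37354698/256025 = -145.90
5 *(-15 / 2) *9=-675 / 2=-337.50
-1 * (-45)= 45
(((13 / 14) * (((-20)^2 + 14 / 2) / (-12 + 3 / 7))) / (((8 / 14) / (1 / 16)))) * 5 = -185185 / 10368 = -17.86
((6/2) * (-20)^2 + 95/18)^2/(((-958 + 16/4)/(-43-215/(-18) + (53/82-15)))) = 1971649301725/28514106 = 69146.45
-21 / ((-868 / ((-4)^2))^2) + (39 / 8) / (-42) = -13261 / 107632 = -0.12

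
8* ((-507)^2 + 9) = 2056464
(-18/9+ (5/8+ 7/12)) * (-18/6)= 19/8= 2.38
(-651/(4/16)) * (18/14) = -3348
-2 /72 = -1 /36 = -0.03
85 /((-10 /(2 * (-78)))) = 1326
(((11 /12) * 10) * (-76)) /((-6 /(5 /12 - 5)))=-57475 /108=-532.18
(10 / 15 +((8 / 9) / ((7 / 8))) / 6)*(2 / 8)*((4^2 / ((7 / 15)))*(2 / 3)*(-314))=-1984480 / 1323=-1499.98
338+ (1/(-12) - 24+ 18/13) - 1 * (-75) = 60887/156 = 390.30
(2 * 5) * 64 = 640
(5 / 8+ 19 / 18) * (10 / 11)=55 / 36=1.53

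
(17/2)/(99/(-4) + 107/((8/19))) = 68/1835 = 0.04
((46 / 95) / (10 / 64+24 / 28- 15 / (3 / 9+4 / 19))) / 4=-3472 / 761995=-0.00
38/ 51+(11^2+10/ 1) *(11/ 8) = 73795/ 408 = 180.87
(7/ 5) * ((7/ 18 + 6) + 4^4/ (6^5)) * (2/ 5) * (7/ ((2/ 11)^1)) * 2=1682219/ 6075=276.91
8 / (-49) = -8 / 49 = -0.16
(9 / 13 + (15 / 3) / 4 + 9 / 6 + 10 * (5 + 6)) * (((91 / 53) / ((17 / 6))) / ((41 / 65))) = 108.99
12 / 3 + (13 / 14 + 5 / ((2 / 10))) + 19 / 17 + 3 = 8103 / 238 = 34.05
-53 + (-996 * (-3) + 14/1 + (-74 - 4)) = 2871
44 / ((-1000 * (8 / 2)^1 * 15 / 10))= -11 / 1500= -0.01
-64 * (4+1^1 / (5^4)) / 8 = -20008 / 625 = -32.01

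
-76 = -76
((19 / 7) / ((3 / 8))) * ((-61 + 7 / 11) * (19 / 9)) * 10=-19176320 / 2079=-9223.82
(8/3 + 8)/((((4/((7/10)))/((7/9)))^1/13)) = 18.87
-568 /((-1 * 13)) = 568 /13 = 43.69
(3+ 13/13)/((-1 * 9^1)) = -4/9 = -0.44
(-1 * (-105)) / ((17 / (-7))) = -735 / 17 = -43.24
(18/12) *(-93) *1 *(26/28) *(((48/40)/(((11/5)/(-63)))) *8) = 391716/11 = 35610.55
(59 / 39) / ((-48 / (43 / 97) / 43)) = -109091 / 181584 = -0.60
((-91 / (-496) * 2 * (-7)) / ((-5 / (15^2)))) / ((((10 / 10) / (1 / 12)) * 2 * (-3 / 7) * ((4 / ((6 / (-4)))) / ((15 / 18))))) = 111475 / 31744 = 3.51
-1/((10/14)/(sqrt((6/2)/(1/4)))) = -14*sqrt(3)/5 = -4.85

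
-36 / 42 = -6 / 7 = -0.86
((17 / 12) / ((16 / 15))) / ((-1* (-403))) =0.00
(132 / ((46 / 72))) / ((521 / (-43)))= -204336 / 11983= -17.05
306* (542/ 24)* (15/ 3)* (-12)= -414630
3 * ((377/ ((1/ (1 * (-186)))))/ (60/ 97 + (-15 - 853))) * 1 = 784827/ 3236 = 242.53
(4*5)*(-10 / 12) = -50 / 3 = -16.67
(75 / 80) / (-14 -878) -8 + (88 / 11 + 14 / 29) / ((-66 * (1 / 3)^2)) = -41693297 / 4552768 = -9.16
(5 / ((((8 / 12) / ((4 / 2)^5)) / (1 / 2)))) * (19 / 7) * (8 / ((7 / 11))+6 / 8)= 212610 / 49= 4338.98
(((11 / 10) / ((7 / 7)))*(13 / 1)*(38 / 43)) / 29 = 2717 / 6235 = 0.44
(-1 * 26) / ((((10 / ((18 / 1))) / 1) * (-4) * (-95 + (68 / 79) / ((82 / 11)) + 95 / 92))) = -5810766 / 46611245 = -0.12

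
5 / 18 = 0.28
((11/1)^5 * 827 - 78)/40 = 133189099/40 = 3329727.48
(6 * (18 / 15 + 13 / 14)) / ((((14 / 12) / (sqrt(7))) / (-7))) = -2682 * sqrt(7) / 35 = -202.74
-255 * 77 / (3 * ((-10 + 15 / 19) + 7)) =17765 / 6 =2960.83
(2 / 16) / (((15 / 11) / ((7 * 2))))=77 / 60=1.28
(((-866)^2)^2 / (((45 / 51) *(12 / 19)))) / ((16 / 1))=63078535633.79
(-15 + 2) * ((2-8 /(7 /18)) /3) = 1690 /21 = 80.48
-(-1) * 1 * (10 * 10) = 100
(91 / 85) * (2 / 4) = 91 / 170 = 0.54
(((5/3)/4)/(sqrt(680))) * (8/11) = sqrt(170)/1122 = 0.01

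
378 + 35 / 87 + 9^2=39968 / 87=459.40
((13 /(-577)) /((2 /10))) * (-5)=325 /577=0.56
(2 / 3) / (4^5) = 1 / 1536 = 0.00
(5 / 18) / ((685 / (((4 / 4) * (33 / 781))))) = 1 / 58362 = 0.00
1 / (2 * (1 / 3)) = 3 / 2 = 1.50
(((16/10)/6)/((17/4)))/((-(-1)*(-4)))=-4/255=-0.02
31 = 31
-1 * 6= -6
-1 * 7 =-7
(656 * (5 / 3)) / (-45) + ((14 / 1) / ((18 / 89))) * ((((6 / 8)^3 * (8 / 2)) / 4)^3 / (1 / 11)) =232696333 / 7077888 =32.88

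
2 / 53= 0.04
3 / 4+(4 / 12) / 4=5 / 6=0.83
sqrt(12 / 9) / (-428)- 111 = -111- sqrt(3) / 642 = -111.00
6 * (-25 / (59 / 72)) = -10800 / 59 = -183.05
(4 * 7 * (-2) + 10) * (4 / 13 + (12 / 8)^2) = -3059 / 26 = -117.65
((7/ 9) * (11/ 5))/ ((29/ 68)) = 5236/ 1305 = 4.01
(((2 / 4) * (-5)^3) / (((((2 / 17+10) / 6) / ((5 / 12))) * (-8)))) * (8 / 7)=10625 / 4816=2.21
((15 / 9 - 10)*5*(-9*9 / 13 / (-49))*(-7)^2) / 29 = -3375 / 377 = -8.95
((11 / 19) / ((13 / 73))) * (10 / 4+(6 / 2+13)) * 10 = 148555 / 247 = 601.44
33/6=11/2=5.50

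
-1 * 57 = -57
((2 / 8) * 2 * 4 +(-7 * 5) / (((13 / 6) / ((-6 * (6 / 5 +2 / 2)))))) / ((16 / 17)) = 23783 / 104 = 228.68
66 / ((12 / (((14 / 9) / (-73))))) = -77 / 657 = -0.12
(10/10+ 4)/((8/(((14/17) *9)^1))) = 315/68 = 4.63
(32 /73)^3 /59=32768 /22952003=0.00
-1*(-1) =1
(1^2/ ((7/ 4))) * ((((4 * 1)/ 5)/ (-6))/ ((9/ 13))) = -0.11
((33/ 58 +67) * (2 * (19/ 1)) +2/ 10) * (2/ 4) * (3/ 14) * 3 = 1675503/ 2030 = 825.37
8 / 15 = 0.53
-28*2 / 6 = -28 / 3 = -9.33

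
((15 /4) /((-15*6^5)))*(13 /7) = -13 /217728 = -0.00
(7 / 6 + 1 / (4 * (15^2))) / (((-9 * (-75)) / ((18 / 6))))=1051 / 202500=0.01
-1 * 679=-679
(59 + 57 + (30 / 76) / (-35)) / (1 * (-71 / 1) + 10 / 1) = -30853 / 16226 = -1.90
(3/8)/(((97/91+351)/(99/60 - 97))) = -520611/5126080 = -0.10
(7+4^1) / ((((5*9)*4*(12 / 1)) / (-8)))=-11 / 270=-0.04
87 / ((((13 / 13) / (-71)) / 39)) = -240903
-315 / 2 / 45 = -7 / 2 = -3.50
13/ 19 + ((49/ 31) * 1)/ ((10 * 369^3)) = 202480939201/ 295933679010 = 0.68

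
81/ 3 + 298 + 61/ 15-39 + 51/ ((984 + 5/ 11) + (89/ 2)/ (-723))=13627812019/ 46973265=290.12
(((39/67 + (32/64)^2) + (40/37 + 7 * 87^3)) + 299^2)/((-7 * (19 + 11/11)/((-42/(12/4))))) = 46594529523/99160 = 469892.39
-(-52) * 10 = 520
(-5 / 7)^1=-5 / 7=-0.71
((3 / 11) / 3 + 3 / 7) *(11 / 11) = 40 / 77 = 0.52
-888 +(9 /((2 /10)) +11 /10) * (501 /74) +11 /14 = -2979043 /5180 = -575.10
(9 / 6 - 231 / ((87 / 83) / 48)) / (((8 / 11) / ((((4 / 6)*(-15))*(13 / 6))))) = 146205345 / 464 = 315097.73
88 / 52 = 22 / 13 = 1.69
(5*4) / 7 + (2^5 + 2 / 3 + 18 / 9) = 788 / 21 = 37.52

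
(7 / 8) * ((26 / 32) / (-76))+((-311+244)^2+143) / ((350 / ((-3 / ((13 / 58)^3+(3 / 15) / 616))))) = -24177420982313 / 7054696960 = -3427.14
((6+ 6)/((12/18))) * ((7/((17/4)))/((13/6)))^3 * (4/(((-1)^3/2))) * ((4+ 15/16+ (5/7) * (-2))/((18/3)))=-399313152/10793861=-36.99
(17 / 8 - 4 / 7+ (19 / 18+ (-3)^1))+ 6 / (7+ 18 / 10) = 1613 / 5544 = 0.29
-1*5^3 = -125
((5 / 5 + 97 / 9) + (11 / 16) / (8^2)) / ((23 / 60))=543215 / 17664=30.75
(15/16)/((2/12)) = 5.62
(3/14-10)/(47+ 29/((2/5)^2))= -274/6391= -0.04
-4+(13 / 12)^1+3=0.08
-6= -6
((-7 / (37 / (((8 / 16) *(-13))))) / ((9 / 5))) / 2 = 455 / 1332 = 0.34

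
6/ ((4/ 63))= 189/ 2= 94.50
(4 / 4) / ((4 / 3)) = 3 / 4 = 0.75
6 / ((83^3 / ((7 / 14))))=3 / 571787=0.00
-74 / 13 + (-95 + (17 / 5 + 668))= 37096 / 65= 570.71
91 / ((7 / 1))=13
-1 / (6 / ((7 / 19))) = -7 / 114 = -0.06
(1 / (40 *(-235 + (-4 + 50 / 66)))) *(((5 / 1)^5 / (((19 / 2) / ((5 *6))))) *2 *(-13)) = 4021875 / 149378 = 26.92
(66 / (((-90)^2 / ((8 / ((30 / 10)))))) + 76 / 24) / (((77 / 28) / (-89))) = -2298514 / 22275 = -103.19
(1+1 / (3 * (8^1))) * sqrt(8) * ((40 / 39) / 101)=250 * sqrt(2) / 11817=0.03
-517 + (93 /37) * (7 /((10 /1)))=-190639 /370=-515.24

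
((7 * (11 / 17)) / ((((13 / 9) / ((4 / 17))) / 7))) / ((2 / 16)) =155232 / 3757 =41.32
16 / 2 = 8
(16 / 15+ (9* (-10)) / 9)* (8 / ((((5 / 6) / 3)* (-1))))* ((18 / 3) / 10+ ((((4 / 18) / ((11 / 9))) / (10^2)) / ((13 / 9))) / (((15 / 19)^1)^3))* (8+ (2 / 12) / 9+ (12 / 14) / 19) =50150713513112 / 40118203125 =1250.07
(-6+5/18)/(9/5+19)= -515/1872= -0.28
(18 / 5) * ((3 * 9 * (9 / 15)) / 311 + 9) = 253368 / 7775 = 32.59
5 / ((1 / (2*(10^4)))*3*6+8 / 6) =3.75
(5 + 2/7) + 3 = 58/7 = 8.29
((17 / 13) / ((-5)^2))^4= 83521 / 11156640625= 0.00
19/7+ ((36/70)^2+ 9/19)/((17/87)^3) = 101.65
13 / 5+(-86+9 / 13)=-5376 / 65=-82.71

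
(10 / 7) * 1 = 10 / 7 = 1.43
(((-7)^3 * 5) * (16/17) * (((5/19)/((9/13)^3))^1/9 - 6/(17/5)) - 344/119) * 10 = 6817360361680/252185157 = 27033.15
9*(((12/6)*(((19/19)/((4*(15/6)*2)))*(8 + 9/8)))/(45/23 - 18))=-1679/3280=-0.51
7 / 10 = 0.70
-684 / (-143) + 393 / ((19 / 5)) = 293991 / 2717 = 108.20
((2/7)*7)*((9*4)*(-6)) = -432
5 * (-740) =-3700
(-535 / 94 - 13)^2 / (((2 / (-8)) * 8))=-3087049 / 17672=-174.69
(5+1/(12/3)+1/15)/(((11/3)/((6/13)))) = 87/130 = 0.67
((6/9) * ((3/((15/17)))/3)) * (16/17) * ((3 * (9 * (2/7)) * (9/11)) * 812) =200448/55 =3644.51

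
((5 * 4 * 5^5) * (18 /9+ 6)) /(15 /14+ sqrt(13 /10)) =-525000000 /149+ 49000000 * sqrt(130) /149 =226080.26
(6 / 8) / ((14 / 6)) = 0.32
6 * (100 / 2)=300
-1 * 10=-10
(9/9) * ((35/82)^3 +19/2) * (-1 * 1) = -5280871/551368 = -9.58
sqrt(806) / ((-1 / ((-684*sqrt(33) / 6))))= 114*sqrt(26598)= 18592.14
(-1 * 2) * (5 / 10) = -1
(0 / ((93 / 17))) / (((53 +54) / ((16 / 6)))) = 0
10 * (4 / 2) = 20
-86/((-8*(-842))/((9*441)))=-170667/3368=-50.67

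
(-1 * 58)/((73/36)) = -2088/73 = -28.60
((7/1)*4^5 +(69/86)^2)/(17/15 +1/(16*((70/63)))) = 6362314680/1055779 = 6026.18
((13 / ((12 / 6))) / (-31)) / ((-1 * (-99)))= -0.00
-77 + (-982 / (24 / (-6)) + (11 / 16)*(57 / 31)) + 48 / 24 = 85195 / 496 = 171.76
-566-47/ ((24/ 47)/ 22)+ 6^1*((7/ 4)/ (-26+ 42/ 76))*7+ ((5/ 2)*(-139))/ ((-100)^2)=-30098916239/ 11604000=-2593.84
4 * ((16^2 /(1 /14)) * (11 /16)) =9856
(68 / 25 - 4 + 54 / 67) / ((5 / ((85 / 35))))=-0.23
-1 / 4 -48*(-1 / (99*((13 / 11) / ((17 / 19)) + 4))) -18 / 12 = -19807 / 11940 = -1.66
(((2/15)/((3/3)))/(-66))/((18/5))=-1/1782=-0.00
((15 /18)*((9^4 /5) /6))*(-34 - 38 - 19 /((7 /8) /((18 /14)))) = -892296 /49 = -18210.12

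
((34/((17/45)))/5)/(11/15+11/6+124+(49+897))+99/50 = 3212523/1608850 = 2.00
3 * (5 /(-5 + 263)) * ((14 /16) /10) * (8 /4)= 7 /688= 0.01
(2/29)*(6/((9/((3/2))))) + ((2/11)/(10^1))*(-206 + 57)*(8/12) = -8312/4785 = -1.74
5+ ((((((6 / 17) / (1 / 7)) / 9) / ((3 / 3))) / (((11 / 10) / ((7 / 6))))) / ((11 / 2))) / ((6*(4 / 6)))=92810 / 18513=5.01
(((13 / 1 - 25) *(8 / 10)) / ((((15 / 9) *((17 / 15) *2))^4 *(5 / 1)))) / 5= -19683 / 10440125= -0.00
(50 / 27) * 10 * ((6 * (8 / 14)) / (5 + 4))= 4000 / 567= 7.05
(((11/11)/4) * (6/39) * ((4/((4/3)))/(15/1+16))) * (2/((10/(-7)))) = -21/4030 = -0.01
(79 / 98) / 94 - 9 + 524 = 515.01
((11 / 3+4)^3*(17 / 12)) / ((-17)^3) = -0.13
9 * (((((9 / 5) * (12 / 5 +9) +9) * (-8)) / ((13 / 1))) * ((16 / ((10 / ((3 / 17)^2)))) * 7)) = -26780544 / 469625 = -57.03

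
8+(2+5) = 15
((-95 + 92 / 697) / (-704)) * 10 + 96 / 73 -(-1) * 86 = 1587957551 / 17910112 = 88.66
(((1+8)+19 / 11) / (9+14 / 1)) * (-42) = -4956 / 253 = -19.59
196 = 196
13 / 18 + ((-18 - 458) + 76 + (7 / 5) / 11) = -395159 / 990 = -399.15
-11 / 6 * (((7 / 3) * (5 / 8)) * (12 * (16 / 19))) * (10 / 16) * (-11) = 21175 / 114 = 185.75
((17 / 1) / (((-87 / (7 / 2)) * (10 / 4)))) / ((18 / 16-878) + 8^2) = 136 / 404115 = 0.00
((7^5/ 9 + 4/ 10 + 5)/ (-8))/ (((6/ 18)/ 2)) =-42139/ 30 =-1404.63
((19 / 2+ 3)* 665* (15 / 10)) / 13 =49875 / 52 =959.13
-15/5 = -3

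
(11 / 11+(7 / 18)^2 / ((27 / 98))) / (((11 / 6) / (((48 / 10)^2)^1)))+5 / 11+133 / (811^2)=11674008532 / 586029411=19.92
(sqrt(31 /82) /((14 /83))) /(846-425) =83 * sqrt(2542) /483308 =0.01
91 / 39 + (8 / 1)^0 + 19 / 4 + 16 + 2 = 26.08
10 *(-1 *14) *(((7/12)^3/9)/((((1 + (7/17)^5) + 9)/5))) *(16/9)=-85226916425/31089029499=-2.74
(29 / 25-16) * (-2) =742 / 25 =29.68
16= 16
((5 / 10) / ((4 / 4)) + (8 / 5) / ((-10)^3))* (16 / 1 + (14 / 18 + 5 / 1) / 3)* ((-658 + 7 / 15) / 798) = -106214647 / 14428125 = -7.36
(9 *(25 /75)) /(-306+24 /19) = -19 /1930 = -0.01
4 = 4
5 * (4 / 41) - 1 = -21 / 41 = -0.51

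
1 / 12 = 0.08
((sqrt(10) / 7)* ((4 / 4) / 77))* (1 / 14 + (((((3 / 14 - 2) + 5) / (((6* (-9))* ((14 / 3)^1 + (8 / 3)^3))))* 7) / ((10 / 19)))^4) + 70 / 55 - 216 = -2362 / 11 + 339328492385495* sqrt(10) / 2560527638825074688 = -214.73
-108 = -108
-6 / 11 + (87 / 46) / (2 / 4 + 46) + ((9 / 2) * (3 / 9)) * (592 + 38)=7407676 / 7843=944.50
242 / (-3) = -242 / 3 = -80.67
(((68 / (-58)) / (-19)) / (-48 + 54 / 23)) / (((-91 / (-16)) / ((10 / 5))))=-12512 / 26324025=-0.00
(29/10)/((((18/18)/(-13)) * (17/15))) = -1131/34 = -33.26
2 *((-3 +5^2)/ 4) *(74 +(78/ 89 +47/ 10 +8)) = 857373/ 890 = 963.34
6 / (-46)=-3 / 23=-0.13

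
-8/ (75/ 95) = -152/ 15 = -10.13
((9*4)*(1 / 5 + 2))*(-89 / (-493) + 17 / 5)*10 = 2835.78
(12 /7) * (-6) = -72 /7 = -10.29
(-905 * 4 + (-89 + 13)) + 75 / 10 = -7377 / 2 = -3688.50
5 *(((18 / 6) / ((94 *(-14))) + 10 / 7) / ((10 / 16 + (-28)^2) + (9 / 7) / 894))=2796730 / 307705381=0.01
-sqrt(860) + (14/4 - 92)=-177/2 - 2 * sqrt(215)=-117.83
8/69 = 0.12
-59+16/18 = -523/9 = -58.11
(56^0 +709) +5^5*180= 563210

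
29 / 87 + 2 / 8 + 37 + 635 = 8071 / 12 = 672.58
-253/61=-4.15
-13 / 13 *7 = -7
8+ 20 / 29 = 252 / 29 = 8.69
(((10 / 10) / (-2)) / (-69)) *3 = 1 / 46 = 0.02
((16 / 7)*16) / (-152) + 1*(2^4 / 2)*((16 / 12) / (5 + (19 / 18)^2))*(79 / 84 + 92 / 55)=62576896 / 14491015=4.32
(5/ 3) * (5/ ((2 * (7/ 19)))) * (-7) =-475/ 6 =-79.17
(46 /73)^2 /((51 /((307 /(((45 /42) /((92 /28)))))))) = 29882152 /4076685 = 7.33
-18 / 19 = -0.95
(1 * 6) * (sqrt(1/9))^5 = 2/81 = 0.02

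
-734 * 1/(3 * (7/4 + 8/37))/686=-54316/299439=-0.18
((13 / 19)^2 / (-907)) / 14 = -169 / 4583978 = -0.00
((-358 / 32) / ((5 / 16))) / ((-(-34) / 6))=-537 / 85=-6.32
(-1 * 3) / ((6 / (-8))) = 4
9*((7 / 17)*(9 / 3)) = 189 / 17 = 11.12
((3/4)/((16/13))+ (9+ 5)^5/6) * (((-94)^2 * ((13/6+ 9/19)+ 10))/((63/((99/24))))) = 31716984505085/48384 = 655526300.12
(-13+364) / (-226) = -351 / 226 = -1.55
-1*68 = -68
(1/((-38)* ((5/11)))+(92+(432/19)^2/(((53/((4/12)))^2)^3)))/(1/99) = 728302931402317821/80013343675690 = 9102.27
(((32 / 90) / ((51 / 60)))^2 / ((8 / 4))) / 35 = 2048 / 819315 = 0.00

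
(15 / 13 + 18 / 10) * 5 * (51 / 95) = 9792 / 1235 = 7.93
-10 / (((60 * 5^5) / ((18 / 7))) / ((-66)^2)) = -13068 / 21875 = -0.60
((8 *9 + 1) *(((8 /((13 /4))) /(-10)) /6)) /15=-584 /2925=-0.20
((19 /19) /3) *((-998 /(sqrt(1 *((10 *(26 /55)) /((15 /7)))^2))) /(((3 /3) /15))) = -411675 /182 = -2261.95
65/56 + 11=681/56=12.16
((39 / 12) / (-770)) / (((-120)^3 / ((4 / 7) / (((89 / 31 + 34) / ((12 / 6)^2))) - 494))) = -25687987 / 21291621120000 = -0.00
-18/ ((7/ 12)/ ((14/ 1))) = -432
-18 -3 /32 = -579 /32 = -18.09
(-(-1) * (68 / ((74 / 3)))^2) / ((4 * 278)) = 2601 / 380582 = 0.01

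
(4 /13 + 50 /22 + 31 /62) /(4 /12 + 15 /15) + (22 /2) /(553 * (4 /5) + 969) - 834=-831.68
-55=-55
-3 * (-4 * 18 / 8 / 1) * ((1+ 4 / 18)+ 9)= 276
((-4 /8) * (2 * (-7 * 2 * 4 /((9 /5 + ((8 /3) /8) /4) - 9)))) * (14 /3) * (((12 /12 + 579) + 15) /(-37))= 590.52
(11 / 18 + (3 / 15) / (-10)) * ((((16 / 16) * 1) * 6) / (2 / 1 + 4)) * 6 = 266 / 75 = 3.55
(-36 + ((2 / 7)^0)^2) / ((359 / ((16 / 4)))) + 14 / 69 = -4634 / 24771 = -0.19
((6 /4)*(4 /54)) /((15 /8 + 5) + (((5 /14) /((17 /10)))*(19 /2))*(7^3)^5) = 136 /11597614545726315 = 0.00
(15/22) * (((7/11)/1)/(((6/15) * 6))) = 175/968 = 0.18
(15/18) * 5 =25/6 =4.17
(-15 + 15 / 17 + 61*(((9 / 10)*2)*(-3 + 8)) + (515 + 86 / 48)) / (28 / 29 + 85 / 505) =1256784107 / 1354968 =927.54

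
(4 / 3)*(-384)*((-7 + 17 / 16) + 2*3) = -32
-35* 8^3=-17920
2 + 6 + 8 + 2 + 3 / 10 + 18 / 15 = 39 / 2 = 19.50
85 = 85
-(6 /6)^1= -1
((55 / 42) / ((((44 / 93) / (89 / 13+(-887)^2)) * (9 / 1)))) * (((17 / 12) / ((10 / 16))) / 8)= 99818543 / 1456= 68556.69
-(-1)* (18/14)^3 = 729/343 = 2.13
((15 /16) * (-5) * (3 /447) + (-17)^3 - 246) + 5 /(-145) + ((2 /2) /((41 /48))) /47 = -687313613113 /133225072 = -5159.04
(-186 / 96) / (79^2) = -31 / 99856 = -0.00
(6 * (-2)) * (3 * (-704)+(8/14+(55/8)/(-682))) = 21992745/868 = 25337.26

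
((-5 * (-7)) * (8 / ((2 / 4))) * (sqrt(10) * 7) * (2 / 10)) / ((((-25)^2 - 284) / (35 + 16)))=39984 * sqrt(10) / 341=370.79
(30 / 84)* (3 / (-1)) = -15 / 14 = -1.07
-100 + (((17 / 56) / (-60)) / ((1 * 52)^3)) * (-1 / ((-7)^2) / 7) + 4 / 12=-5383591604901 / 54015969280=-99.67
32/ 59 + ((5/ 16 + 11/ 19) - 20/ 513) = 675479/ 484272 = 1.39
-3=-3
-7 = -7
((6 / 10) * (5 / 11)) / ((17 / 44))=0.71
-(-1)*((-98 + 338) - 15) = 225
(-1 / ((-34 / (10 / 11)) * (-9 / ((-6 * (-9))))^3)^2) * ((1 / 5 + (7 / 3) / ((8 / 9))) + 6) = -10293480 / 34969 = -294.36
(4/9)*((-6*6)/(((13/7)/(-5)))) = 560/13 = 43.08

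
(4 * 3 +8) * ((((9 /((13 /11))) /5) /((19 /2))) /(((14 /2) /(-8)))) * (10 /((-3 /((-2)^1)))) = -42240 /1729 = -24.43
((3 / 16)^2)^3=729 / 16777216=0.00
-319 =-319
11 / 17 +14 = 249 / 17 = 14.65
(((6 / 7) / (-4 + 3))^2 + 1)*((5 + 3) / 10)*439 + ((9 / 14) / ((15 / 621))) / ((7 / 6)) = 154849 / 245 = 632.04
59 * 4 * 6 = 1416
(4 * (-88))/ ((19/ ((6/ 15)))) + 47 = 3761/ 95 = 39.59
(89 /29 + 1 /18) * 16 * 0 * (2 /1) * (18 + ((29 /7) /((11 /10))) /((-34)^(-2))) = 0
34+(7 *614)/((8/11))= 23775/4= 5943.75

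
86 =86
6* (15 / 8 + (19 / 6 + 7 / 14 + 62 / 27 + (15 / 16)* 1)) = 3791 / 72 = 52.65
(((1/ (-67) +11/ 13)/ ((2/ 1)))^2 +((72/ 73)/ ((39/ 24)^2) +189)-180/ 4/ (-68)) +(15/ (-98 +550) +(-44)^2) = 226203366161384/ 106386503353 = 2126.24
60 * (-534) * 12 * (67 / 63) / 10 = -286224 / 7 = -40889.14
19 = 19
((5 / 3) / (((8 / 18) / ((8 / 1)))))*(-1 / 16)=-15 / 8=-1.88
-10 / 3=-3.33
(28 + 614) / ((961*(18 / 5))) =535 / 2883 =0.19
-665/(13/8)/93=-5320/1209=-4.40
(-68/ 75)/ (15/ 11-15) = 374/ 5625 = 0.07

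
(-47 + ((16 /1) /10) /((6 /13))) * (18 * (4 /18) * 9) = -7836 /5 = -1567.20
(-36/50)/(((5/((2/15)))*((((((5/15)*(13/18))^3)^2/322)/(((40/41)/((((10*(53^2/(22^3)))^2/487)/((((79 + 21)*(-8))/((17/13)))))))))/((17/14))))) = 24183361124249993883942912/15014611854906625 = 1610655097.71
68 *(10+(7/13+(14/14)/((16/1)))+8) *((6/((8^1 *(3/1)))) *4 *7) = 460411/52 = 8854.06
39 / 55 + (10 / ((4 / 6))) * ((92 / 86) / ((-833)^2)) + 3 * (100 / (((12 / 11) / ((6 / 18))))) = 454779127784 / 4923142455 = 92.38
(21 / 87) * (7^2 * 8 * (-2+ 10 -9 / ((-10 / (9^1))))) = 220892 / 145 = 1523.39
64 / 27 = 2.37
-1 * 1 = -1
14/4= 7/2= 3.50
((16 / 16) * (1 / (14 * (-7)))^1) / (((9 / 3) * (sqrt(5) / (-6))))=sqrt(5) / 245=0.01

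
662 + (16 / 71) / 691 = 32478398 / 49061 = 662.00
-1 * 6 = -6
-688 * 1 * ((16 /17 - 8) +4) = 35776 /17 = 2104.47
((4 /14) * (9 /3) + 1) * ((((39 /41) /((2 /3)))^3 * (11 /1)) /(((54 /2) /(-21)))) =-25447851 /551368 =-46.15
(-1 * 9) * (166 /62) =-747 /31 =-24.10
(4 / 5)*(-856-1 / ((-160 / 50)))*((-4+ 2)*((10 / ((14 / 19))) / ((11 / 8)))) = 1040516 / 77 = 13513.19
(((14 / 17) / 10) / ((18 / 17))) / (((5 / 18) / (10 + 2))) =84 / 25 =3.36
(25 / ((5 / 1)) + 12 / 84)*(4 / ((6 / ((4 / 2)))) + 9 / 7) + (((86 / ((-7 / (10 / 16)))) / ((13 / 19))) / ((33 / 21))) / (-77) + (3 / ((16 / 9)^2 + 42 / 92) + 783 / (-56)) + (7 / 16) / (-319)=196667712533 / 481987762256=0.41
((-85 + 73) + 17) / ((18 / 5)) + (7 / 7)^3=43 / 18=2.39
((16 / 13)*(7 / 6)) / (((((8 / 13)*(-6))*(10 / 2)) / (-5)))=0.39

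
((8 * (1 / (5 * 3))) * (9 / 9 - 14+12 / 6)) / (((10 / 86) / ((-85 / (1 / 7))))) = 450296 / 15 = 30019.73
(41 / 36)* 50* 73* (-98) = -3666425 / 9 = -407380.56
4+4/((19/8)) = 108/19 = 5.68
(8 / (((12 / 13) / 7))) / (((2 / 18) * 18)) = 91 / 3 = 30.33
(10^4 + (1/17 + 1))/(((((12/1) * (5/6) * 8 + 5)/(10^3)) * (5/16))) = 376510.45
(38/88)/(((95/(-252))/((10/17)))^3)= -32006016/19509523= -1.64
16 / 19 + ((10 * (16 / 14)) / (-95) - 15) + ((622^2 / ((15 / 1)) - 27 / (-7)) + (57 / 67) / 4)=1969233613 / 76380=25782.06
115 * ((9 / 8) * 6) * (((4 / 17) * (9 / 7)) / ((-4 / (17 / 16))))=-62.38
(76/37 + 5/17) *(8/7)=1688/629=2.68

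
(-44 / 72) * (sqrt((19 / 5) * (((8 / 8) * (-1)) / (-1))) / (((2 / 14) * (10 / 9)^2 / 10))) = -693 * sqrt(95) / 100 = -67.55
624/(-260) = -12/5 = -2.40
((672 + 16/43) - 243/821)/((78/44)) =521978666/1376817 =379.12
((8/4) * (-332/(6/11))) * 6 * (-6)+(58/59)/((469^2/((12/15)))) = 2843673405112/64888495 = 43824.00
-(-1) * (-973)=-973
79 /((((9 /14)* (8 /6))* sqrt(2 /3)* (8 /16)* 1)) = 553* sqrt(6) /6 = 225.76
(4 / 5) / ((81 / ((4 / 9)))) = 16 / 3645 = 0.00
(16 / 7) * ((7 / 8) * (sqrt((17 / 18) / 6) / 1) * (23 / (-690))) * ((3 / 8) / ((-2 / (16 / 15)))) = sqrt(51) / 1350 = 0.01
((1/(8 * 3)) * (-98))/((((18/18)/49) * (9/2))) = -2401/54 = -44.46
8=8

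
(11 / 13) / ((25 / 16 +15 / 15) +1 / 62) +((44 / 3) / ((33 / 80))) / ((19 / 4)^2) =102856784 / 54021123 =1.90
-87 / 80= -1.09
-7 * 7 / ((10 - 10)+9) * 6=-98 / 3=-32.67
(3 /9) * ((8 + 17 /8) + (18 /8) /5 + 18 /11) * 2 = 1791 /220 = 8.14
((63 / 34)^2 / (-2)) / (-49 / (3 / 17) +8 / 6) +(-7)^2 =93927659 / 1916648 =49.01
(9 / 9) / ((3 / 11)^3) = 1331 / 27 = 49.30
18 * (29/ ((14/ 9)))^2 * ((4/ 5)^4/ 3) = 854.15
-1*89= -89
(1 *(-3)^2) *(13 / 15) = 39 / 5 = 7.80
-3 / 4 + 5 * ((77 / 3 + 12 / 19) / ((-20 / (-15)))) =3719 / 38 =97.87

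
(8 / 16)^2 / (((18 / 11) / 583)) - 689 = -43195 / 72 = -599.93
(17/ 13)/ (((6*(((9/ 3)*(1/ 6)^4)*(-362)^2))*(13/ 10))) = 3060/ 5536609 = 0.00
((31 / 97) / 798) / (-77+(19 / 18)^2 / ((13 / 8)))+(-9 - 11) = -41468469241 / 2073422918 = -20.00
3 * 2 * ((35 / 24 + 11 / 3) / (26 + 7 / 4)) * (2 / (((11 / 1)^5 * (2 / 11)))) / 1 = 41 / 541717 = 0.00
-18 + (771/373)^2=-1909881/139129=-13.73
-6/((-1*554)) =3/277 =0.01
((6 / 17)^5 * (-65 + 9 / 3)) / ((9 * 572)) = -13392 / 203039551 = -0.00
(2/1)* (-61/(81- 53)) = -61/14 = -4.36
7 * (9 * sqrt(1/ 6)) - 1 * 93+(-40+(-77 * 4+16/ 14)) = -3079/ 7+21 * sqrt(6)/ 2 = -414.14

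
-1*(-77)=77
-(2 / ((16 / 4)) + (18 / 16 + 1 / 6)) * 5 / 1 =-215 / 24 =-8.96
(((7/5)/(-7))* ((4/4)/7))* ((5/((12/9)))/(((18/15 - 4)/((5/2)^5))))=46875/12544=3.74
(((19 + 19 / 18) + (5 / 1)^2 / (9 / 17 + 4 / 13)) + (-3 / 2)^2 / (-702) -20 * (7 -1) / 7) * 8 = 7945291 / 30303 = 262.19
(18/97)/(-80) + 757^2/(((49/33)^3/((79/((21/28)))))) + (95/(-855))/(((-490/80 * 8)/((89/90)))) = 681735878951003291/36974727720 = 18437887.74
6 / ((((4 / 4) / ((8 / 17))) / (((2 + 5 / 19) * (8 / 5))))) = 16512 / 1615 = 10.22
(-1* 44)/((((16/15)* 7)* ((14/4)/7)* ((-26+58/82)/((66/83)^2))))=14734170/50007251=0.29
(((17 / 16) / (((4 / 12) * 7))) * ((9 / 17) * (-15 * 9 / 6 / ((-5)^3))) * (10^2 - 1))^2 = 578739249 / 31360000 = 18.45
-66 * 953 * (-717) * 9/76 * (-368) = -37341033048/19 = -1965317528.84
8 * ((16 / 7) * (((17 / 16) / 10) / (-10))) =-34 / 175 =-0.19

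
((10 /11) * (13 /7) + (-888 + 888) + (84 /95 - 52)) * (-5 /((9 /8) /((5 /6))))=7231240 /39501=183.06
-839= -839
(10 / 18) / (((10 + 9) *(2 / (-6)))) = -5 / 57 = -0.09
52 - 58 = -6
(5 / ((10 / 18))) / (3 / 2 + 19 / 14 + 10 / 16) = 168 / 65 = 2.58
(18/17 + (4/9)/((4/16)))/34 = 217/2601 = 0.08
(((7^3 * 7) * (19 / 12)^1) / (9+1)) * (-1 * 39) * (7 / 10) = -4151329 / 400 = -10378.32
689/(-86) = -689/86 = -8.01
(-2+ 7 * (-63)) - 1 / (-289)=-128026 / 289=-443.00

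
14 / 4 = 7 / 2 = 3.50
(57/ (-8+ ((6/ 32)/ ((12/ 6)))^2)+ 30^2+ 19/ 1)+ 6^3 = 9229337/ 8183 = 1127.87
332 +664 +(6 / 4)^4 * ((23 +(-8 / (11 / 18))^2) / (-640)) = 994.46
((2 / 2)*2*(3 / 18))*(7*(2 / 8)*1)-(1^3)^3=-5 / 12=-0.42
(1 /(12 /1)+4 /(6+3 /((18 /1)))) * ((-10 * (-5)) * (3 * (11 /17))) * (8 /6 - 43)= -11171875 /3774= -2960.22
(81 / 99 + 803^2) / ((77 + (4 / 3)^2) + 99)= 15959043 / 4400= 3627.06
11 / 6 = 1.83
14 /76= 7 /38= 0.18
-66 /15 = -22 /5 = -4.40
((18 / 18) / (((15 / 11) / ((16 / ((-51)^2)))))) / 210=88 / 4096575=0.00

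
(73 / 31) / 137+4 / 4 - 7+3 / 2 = -38077 / 8494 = -4.48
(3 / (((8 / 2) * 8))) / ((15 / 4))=1 / 40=0.02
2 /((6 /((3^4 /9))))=3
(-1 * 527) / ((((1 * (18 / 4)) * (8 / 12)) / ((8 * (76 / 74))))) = -160208 / 111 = -1443.32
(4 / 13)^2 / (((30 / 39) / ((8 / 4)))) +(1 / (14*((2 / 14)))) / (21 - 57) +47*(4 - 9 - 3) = -1758593 / 4680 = -375.77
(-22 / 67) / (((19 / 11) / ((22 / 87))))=-5324 / 110751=-0.05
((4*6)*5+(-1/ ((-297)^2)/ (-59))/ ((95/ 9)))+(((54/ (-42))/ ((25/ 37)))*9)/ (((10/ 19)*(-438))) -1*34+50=381982073706601/ 2807158315500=136.07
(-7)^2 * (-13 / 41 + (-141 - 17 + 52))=-213591 / 41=-5209.54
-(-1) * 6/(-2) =-3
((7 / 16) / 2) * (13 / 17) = 91 / 544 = 0.17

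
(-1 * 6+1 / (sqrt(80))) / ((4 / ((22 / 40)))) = -33 / 40+11 * sqrt(5) / 1600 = -0.81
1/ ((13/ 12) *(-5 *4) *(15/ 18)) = -18/ 325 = -0.06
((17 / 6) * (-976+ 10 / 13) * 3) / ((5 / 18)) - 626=-1980424 / 65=-30468.06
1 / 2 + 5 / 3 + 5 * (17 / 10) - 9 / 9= 9.67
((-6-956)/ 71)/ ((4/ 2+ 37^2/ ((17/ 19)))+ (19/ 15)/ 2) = -490620/ 55498783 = -0.01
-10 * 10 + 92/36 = -877/9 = -97.44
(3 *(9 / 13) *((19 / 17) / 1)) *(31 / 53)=15903 / 11713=1.36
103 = 103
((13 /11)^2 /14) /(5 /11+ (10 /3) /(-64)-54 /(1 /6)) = -8112 /26312363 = -0.00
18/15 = 6/5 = 1.20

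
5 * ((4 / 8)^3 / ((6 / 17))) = 85 / 48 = 1.77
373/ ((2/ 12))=2238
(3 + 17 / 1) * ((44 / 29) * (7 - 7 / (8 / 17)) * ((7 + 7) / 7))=-13860 / 29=-477.93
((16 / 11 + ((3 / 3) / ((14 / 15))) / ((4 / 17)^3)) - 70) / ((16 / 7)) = 135061 / 22528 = 6.00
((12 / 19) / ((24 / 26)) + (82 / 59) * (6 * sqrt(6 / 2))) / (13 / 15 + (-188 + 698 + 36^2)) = 195 / 514957 + 7380 * sqrt(3) / 1599077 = 0.01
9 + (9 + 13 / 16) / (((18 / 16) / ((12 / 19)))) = 827 / 57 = 14.51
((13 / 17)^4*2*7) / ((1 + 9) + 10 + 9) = 399854 / 2422109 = 0.17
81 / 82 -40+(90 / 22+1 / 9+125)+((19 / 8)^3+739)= 1751069609 / 2078208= 842.59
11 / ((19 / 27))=15.63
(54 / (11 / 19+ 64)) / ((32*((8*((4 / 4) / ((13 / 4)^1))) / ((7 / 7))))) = 2223 / 209408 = 0.01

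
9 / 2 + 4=17 / 2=8.50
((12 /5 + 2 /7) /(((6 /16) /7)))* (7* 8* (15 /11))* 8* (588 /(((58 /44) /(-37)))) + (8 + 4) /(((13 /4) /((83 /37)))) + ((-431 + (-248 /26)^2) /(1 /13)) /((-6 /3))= -14101914150553 /27898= -505481186.84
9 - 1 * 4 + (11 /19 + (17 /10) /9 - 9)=-5527 /1710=-3.23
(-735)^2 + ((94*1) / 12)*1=3241397 / 6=540232.83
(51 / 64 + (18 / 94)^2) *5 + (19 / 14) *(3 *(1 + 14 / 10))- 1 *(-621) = 3141780477 / 4948160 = 634.94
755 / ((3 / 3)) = 755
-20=-20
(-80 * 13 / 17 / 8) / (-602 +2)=13 / 1020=0.01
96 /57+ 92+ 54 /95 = 8954 /95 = 94.25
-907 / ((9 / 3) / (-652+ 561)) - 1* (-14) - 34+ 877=85108 / 3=28369.33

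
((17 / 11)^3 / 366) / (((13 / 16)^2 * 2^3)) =78608 / 41163837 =0.00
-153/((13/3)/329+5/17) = -497.90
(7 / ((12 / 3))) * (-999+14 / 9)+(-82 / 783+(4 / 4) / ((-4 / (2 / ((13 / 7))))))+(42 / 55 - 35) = -3986405653 / 2239380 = -1780.14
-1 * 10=-10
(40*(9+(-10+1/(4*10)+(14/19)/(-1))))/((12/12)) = -68.47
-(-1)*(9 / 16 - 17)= -263 / 16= -16.44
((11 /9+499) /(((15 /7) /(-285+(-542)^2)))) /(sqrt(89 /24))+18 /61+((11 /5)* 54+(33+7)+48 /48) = 48829 /305+18497394412* sqrt(534) /12015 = 35576184.17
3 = 3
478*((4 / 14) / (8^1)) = 239 / 14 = 17.07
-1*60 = -60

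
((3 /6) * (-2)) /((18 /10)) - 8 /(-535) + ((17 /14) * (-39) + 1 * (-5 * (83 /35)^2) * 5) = -88942579 /471870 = -188.49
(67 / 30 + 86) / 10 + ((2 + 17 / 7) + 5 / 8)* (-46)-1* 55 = -292573 / 1050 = -278.64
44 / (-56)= -0.79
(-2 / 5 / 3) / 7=-2 / 105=-0.02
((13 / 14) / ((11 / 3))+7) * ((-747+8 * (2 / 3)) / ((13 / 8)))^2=176955140000 / 117117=1510926.17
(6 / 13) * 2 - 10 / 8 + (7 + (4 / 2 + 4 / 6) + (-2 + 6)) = 2081 / 156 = 13.34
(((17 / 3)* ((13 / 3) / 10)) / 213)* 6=0.07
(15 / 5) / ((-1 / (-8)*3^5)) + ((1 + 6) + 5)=980 / 81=12.10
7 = 7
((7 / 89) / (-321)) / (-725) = 7 / 20712525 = 0.00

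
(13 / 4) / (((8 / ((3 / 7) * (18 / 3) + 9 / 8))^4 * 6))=7956159471 / 322256764928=0.02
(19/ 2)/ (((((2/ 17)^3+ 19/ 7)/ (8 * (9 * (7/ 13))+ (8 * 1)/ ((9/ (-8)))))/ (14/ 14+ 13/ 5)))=2420301016/ 6071195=398.65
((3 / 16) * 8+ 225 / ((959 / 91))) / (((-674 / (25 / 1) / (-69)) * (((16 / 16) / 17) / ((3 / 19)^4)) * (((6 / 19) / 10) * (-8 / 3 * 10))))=-14871909825 / 20267082944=-0.73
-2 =-2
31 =31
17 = 17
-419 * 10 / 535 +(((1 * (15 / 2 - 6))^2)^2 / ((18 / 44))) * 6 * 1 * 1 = 28427 / 428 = 66.42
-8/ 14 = -0.57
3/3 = 1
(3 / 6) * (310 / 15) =10.33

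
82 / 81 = 1.01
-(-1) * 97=97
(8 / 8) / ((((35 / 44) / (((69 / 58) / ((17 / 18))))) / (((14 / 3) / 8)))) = 2277 / 2465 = 0.92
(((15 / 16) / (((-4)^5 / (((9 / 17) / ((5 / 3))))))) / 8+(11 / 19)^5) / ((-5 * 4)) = -71731427881 / 22069212872704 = -0.00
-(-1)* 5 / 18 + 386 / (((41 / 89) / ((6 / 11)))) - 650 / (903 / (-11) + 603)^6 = 145999095060702905828607857 / 319252472453852706780000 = 457.32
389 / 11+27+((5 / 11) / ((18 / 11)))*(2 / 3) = 18577 / 297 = 62.55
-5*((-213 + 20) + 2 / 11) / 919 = 10605 / 10109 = 1.05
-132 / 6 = -22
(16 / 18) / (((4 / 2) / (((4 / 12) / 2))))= 2 / 27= 0.07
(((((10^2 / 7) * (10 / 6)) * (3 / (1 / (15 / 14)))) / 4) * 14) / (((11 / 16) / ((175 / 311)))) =750000 / 3421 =219.23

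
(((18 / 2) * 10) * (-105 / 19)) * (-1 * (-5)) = -47250 / 19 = -2486.84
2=2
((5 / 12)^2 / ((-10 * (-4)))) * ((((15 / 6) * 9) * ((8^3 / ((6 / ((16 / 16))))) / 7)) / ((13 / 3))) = 25 / 91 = 0.27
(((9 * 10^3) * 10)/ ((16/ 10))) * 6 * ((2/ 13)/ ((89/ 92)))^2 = 11426400000/ 1338649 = 8535.77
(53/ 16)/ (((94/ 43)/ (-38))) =-43301/ 752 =-57.58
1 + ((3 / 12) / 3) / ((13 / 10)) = 1.06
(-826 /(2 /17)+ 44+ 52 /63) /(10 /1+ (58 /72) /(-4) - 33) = 7031984 /23387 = 300.68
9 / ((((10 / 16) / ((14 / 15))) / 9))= 120.96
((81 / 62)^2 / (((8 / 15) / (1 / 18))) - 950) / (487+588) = -271711 / 307520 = -0.88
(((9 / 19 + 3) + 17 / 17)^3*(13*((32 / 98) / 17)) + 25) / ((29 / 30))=477488250 / 9746639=48.99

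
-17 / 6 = -2.83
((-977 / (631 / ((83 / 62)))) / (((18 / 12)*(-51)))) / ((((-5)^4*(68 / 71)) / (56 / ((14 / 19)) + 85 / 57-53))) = 2009353889 / 1812534485625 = 0.00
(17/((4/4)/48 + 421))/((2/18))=7344/20209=0.36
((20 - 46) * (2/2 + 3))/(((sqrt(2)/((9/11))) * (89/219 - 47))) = 25623 * sqrt(2)/28061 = 1.29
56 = 56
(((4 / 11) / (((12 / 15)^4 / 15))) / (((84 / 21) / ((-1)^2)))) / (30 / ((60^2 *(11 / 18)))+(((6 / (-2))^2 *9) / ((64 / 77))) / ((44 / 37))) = 15625 / 384679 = 0.04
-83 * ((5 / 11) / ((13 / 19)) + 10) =-126575 / 143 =-885.14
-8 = -8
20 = 20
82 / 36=41 / 18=2.28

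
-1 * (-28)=28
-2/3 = -0.67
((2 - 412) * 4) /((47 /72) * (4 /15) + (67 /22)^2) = -107157600 /617389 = -173.57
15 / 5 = 3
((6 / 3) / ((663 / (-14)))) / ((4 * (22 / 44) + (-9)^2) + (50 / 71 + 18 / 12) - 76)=-3976 / 866541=-0.00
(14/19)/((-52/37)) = -0.52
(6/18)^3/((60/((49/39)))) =49/63180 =0.00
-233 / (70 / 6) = -699 / 35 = -19.97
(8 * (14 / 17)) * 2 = 224 / 17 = 13.18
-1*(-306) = 306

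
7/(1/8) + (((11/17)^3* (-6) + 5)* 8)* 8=1336184/4913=271.97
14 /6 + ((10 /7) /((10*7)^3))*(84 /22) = 1320559 /565950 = 2.33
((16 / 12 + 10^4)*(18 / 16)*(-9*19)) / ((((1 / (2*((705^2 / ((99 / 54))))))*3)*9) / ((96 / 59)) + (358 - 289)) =-40801251441600 / 1463242249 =-27884.14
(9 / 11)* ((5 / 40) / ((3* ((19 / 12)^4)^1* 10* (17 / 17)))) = 0.00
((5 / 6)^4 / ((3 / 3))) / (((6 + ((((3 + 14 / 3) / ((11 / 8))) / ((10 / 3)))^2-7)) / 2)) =1890625 / 3524472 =0.54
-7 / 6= -1.17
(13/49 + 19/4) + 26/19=23773/3724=6.38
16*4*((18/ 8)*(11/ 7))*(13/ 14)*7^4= 504504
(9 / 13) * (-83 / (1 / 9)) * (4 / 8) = -6723 / 26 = -258.58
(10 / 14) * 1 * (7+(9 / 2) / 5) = 79 / 14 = 5.64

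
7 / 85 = 0.08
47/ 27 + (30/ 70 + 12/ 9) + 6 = 1796/ 189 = 9.50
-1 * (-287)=287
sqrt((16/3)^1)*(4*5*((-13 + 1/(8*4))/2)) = -2075*sqrt(3)/12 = -299.50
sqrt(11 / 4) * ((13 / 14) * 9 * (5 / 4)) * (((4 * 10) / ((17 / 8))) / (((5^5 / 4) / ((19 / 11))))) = 35568 * sqrt(11) / 163625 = 0.72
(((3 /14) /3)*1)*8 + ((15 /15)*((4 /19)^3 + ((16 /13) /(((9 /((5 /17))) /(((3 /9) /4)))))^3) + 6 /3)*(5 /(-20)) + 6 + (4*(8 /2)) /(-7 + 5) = -39392873884755271 /20401258186765638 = -1.93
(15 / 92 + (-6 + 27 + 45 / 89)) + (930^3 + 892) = 6586082597119 / 8188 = 804357913.67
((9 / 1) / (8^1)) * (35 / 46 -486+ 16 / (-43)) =-546.31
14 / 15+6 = 104 / 15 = 6.93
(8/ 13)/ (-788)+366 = 937324/ 2561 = 366.00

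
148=148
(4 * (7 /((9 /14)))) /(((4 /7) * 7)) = 98 /9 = 10.89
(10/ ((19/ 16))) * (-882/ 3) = -47040/ 19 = -2475.79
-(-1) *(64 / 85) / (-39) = -64 / 3315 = -0.02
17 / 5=3.40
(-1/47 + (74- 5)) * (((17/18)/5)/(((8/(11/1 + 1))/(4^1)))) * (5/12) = 27557/846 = 32.57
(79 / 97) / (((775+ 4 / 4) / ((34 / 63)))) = 1343 / 2371068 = 0.00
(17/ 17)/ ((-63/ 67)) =-67/ 63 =-1.06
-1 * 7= -7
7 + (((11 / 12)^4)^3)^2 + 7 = 1122805593523279428962893345 / 79496847203390844133441536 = 14.12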